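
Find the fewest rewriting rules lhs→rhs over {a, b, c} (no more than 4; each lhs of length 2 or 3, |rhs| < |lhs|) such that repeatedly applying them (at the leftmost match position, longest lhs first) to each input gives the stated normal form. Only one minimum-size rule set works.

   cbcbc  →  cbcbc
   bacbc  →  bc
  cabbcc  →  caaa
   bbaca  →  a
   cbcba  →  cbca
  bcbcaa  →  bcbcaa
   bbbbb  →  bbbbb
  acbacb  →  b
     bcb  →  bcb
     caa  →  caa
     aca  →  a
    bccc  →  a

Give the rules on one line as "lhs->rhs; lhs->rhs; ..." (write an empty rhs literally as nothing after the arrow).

  | cbcbc
  | bacbc => acbc => bc
  | cabbcc => cabaa => caaa
  | bbaca => baca => aca => a

ac->; ba->a; bcc->aa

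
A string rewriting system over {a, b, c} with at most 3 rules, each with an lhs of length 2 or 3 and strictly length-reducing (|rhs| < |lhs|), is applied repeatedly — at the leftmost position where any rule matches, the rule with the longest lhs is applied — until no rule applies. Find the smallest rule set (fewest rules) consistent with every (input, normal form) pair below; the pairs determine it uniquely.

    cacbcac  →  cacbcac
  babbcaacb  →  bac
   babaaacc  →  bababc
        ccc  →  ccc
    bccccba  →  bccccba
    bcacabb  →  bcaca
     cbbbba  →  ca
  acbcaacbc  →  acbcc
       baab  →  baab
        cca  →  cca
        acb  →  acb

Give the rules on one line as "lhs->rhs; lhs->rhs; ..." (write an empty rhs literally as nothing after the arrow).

  | cacbcac
  | babbcaacb => bacaacb => bacbb => bac
  | babaaacc => bababc
  | ccc

aac->b; bb->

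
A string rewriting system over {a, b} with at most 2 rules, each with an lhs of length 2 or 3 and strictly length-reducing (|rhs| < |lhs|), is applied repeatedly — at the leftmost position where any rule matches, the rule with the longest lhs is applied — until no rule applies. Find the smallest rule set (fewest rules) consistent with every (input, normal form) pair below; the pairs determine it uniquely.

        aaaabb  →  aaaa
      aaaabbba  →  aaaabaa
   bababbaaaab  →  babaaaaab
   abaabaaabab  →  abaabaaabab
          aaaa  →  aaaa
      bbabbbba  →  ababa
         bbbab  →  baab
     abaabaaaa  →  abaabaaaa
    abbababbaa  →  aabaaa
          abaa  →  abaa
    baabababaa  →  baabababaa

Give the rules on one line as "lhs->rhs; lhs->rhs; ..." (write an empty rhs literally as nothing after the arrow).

  | aaaabb => aaaa
  | aaaabbba => aaaabaa
  | bababbaaaab => babaaaaab
  | abaabaaabab

bb->; bbb->ba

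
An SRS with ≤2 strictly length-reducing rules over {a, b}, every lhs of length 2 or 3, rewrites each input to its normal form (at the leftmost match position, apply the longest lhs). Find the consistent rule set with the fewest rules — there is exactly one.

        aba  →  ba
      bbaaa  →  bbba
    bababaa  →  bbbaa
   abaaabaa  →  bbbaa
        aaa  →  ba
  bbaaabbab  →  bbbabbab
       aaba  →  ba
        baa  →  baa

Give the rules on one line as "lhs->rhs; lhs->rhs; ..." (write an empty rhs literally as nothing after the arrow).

aaa->ba; aba->ba

  | aba => ba
  | bbaaa => bbba
  | bababaa => bbabaa => bbbaa
  | abaaabaa => baaabaa => bbabaa => bbbaa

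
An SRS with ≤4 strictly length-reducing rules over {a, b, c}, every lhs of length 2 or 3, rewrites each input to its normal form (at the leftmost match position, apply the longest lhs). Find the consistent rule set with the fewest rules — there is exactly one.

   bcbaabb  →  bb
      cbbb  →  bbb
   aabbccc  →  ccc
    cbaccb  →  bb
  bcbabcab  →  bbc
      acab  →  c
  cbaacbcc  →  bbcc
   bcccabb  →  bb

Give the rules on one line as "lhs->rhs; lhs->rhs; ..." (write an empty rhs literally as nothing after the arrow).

  | bcbaabb => bbaabb => bbab => bb
  | cbbb => bbb
  | aabbccc => abccc => ccc
  | cbaccb => baccb => bccb => bcb => bb

ab->; ac->c; cb->b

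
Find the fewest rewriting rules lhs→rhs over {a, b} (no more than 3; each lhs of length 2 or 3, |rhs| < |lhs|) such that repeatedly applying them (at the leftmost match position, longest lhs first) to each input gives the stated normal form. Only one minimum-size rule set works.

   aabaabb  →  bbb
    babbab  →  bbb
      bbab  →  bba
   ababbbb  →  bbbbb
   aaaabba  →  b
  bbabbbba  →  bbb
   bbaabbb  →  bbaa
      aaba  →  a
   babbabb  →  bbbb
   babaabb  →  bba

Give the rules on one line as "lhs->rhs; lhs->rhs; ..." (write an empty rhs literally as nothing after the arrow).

aaa->; ab->a; aba->b

  | aabaabb => ababb => bbb
  | babbab => babab => bbb
  | bbab => bba
  | ababbbb => bbbbb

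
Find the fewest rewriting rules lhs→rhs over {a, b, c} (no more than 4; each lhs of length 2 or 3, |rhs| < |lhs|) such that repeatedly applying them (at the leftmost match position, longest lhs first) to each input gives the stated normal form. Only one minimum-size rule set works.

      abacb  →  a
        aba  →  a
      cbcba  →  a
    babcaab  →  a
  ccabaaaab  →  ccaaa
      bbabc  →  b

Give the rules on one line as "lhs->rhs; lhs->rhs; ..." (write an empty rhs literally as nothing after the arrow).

  | abacb => acb => a
  | aba => a
  | cbcba => cba => a
  | babcaab => bcaab => aab => a

ab->; bc->; cb->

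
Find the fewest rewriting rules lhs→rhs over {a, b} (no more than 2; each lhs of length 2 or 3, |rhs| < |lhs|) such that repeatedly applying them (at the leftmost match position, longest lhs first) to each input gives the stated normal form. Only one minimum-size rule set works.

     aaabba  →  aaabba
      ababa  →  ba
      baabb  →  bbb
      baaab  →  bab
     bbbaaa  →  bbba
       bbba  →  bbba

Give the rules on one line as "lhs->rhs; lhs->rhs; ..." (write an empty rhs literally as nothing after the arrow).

aba->; baa->b

  | aaabba
  | ababa => ba
  | baabb => bbb
  | baaab => bab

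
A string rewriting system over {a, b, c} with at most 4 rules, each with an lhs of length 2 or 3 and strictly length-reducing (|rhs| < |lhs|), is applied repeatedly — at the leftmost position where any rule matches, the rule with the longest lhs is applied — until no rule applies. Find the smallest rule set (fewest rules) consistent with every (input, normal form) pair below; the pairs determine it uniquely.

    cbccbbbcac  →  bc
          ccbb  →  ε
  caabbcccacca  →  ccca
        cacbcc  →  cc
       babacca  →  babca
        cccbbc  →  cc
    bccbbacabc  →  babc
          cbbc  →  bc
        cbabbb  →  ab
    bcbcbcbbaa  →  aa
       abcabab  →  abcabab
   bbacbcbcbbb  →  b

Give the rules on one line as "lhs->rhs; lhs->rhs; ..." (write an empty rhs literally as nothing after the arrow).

ac->; bb->; cb->

  | cbccbbbcac => ccbbbcac => cbbcac => bcac => bc
  | ccbb => cb => ε
  | caabbcccacca => caacccacca => caccacca => ccacca => ccca
  | cacbcc => cbcc => cc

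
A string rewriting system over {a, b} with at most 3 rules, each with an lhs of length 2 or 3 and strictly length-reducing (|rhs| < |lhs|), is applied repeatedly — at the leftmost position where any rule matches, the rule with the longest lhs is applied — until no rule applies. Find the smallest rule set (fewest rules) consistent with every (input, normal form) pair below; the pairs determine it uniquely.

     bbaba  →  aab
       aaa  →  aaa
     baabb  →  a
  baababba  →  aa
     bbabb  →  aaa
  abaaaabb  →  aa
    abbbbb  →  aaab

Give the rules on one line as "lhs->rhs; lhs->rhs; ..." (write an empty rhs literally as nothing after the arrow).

  | bbaba => aaba => aab
  | aaa
  | baabb => babb => bb => a
  | baababba => bababba => babba => bba => aa

ba->b; bab->b; bb->a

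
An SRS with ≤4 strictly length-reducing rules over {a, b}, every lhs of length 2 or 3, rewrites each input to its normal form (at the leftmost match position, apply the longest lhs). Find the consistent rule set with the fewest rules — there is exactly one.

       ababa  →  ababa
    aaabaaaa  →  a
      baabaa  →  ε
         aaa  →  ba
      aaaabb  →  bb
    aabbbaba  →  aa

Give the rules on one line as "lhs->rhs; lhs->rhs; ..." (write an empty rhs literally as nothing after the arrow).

  | ababa
  | aaabaaaa => babaaaa => baaa => a
  | baabaa => baa => ε
  | aaa => ba

aaa->ba; baa->; bba->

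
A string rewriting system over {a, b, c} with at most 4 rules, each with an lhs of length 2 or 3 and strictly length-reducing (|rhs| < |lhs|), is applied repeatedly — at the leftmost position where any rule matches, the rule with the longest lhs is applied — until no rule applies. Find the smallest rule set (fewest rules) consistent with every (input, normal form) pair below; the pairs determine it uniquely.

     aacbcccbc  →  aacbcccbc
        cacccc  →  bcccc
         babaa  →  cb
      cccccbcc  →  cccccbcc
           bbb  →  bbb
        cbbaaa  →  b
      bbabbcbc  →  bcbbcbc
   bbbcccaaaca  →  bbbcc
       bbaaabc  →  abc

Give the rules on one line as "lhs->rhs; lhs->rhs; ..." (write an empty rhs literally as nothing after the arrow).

  | aacbcccbc
  | cacccc => bcccc
  | babaa => cbaa => cca => cb
  | cccccbcc

ba->c; bca->; ca->b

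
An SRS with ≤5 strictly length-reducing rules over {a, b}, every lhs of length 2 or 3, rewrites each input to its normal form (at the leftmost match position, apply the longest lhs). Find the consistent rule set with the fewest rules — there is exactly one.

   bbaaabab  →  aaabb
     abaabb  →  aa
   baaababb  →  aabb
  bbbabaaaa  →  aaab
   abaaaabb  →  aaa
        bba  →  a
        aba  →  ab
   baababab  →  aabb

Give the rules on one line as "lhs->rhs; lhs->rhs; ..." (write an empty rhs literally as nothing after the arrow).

ba->b; baa->ab; bba->a; bbb->

  | bbaaabab => aaabab => aaabb
  | abaabb => aabbb => aa
  | baaababb => abababb => abbabb => aabb
  | bbbabaaaa => abaaaa => aabaa => aaab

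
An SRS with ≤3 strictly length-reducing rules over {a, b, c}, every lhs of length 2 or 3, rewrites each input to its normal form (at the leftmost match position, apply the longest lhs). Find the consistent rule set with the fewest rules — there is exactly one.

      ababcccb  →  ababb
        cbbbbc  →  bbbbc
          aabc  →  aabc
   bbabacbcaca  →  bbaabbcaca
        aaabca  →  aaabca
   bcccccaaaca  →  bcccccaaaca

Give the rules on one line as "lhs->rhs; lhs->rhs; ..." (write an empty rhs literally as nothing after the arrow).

bac->ab; cb->b

  | ababcccb => ababccb => ababcb => ababb
  | cbbbbc => bbbbc
  | aabc
  | bbabacbcaca => bbaabbcaca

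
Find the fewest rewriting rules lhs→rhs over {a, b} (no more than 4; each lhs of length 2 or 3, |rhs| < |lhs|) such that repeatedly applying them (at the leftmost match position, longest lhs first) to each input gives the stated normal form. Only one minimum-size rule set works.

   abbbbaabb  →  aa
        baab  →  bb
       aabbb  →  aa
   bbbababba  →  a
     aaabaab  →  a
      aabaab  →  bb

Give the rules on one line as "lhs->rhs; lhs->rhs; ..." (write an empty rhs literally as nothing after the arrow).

  | abbbbaabb => abbbaabb => abbaabb => abaabb => babb => bbb => aa
  | baab => bab => bb
  | aabbb => aabb => aab => aa
  | bbbababba => aaababba => aabbba => aabba => aaba => ab => a

ab->a; aba->b; ba->b; bbb->aa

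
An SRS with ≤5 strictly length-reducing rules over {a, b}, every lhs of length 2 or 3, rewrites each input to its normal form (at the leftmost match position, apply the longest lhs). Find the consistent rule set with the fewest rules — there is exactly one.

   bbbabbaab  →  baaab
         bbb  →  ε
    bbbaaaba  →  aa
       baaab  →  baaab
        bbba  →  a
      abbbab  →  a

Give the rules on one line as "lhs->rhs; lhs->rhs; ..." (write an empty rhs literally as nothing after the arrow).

  | bbbabbaab => abbaab => baaab
  | bbb => ε
  | bbbaaaba => aaaba => aa
  | baaab

aba->; abb->ba; bb->a; bbb->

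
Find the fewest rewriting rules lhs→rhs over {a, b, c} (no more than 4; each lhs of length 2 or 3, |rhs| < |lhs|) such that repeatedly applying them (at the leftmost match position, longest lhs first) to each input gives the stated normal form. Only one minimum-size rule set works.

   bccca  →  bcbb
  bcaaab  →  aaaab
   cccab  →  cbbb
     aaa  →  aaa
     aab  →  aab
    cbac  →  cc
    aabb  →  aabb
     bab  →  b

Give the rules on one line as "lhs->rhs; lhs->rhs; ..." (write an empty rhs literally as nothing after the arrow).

ba->; bca->aa; cca->bb

  | bccca => bcbb
  | bcaaab => aaaab
  | cccab => cbbb
  | aaa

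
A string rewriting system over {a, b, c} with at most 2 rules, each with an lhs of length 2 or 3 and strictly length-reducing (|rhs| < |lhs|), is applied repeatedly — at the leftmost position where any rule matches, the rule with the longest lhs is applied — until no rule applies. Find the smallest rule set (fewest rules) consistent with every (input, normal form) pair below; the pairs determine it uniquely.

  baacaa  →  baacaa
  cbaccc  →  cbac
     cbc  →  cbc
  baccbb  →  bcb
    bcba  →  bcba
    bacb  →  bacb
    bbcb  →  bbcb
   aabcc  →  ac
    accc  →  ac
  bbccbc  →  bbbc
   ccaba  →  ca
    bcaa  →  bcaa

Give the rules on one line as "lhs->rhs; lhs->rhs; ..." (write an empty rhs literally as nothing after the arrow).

  | baacaa
  | cbaccc => cbac
  | cbc
  | baccbb => babb => bcb

ab->c; cc->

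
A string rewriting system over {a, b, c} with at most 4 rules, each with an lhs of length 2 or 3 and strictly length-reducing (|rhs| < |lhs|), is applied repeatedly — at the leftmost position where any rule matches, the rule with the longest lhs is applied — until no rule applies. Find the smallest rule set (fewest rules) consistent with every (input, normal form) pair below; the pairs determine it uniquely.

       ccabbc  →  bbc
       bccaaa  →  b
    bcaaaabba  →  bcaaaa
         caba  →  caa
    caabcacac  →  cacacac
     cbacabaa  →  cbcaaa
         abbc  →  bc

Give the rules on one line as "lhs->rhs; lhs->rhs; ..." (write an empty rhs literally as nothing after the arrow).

  | ccabbc => bbc
  | bccaaa => baa => ba => b
  | bcaaaabba => bcaaaba => bcaaaa
  | caba => caa

ab->; aba->aa; ba->b; cca->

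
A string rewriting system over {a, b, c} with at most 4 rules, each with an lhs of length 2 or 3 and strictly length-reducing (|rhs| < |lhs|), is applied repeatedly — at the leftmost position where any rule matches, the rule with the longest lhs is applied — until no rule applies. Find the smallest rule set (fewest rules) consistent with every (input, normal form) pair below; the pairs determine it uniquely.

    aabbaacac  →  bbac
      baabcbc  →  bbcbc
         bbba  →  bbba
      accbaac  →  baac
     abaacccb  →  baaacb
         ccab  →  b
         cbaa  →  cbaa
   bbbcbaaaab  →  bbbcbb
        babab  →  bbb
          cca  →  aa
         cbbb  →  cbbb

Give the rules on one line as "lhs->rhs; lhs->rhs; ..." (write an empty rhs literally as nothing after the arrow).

  | aabbaacac => abbaacac => bbaacac => bbac
  | baabcbc => babcbc => bbcbc
  | bbba
  | accbaac => aabaac => abaac => baac

ab->b; aca->; cc->a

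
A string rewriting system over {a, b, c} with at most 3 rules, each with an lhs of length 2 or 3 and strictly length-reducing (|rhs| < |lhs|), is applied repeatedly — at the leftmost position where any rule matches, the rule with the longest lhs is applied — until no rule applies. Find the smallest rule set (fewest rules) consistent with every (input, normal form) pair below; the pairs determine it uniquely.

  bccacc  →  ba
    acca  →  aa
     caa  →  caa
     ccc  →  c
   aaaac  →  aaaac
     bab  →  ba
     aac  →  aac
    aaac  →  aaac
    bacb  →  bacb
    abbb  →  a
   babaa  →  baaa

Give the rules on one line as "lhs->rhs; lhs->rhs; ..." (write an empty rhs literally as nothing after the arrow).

  | bccacc => bacc => ba
  | acca => aa
  | caa
  | ccc => c

ab->a; cc->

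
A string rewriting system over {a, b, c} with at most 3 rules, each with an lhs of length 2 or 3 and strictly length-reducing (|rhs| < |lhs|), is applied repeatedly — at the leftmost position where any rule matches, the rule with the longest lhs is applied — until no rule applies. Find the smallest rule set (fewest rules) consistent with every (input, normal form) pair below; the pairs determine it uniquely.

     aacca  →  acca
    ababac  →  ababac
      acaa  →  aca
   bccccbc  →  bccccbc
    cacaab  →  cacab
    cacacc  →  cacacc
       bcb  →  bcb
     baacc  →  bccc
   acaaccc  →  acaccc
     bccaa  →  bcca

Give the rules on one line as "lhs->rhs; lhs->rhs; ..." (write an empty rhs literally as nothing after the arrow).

aa->a; baa->bc

  | aacca => acca
  | ababac
  | acaa => aca
  | bccccbc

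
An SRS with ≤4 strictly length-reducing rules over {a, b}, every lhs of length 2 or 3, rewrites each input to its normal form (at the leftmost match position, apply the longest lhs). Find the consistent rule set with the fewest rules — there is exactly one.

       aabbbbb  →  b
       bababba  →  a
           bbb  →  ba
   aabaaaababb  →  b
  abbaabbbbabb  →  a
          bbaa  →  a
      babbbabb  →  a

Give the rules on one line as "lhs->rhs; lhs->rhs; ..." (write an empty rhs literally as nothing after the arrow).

  | aabbbbb => abbbbb => bbbb => bab => b
  | bababba => babba => bba => aa => a
  | bbb => ba
  | aabaaaababb => abaaaababb => aaaababb => aaababb => aababb => ababb => abb => b

aa->a; ab->; bb->a; bbb->ba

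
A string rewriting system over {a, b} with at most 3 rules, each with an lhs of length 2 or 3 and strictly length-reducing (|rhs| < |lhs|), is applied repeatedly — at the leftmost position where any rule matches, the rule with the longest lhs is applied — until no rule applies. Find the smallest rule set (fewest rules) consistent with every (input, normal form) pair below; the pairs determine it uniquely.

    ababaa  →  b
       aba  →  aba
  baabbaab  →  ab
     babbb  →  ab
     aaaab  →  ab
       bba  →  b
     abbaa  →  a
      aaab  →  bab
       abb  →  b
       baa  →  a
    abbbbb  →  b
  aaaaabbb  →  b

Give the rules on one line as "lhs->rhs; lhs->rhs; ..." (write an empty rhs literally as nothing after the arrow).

aa->b; bb->a

  | ababaa => ababb => abaa => abb => aa => b
  | aba
  | baabbaab => bbbbaab => abbaab => aaaab => baab => bbb => ab
  | babbb => baab => bbb => ab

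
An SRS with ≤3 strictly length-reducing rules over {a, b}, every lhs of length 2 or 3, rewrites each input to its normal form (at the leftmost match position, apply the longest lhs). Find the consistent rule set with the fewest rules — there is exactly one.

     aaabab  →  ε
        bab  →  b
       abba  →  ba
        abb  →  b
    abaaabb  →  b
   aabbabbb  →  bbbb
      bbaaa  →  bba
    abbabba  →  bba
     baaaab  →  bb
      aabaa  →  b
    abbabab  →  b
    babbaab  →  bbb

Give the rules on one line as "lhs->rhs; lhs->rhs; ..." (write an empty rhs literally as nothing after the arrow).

aa->; ab->

  | aaabab => abab => ab => ε
  | bab => b
  | abba => ba
  | abb => b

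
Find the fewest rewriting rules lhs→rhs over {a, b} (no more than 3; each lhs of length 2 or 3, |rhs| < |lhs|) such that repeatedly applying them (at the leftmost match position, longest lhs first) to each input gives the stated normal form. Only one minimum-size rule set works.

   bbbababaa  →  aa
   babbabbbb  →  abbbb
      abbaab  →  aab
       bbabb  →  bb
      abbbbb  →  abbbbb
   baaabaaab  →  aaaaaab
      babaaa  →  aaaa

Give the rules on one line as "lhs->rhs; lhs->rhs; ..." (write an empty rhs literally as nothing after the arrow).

  | bbbababaa => bbabaa => baa => aa
  | babbabbbb => abbabbbb => abbbb
  | abbaab => aab
  | bbabb => bb

ba->a; bba->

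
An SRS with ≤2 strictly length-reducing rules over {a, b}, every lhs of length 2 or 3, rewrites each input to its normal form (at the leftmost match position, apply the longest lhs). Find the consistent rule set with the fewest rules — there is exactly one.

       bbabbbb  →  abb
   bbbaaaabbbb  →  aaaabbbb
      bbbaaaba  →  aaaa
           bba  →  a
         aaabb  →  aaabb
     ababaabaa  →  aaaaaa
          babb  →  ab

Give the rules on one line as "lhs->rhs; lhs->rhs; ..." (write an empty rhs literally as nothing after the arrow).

  | bbabbbb => babbb => abb
  | bbbaaaabbbb => bbaaaabbbb => baaaabbbb => aaaabbbb
  | bbbaaaba => bbaaaba => baaaba => aaaba => aaaa
  | bba => ba => a

ba->a; bab->a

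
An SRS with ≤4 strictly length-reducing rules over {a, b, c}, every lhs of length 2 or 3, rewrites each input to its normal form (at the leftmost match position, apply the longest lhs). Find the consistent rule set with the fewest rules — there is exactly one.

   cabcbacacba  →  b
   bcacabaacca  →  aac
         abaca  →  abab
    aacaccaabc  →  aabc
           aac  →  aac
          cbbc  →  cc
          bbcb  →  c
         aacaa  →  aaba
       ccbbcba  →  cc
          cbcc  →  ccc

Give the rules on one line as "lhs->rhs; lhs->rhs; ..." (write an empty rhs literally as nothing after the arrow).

  | cabcbacacba => bbcbacacba => cbacacba => cacacba => bcacba => bbcba => cba => ca => b
  | bcacabaacca => bbcabaacca => cabaacca => bbaacca => aacca => aacb => aac
  | abaca => abab
  | aacaccaabc => aabccaabc => aabcbabc => aabcabc => aabbbc => aabc

bb->; ca->b; cb->c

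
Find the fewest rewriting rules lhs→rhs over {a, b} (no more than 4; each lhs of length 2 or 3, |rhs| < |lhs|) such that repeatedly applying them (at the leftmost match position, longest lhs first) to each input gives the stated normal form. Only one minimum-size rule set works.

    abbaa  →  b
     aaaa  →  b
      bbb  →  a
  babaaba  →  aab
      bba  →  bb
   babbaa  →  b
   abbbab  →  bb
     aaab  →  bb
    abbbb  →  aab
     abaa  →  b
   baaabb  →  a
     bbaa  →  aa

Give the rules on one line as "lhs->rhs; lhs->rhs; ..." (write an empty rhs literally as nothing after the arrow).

  | abbaa => abaa => aaa => b
  | aaaa => ba => b
  | bbb => a
  | babaaba => bbaaba => baaba => aaba => aab

aaa->b; ba->b; baa->aa; bbb->a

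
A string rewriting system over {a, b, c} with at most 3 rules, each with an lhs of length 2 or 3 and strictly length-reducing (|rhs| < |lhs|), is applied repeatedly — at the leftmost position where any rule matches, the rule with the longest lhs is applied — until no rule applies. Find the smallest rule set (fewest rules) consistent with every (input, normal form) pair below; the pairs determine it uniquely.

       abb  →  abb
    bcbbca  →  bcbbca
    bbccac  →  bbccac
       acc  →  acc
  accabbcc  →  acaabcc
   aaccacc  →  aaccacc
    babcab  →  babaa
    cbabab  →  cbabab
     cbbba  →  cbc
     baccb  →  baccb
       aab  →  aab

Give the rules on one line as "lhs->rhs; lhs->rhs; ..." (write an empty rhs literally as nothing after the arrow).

bba->c; cab->aa

  | abb
  | bcbbca
  | bbccac
  | acc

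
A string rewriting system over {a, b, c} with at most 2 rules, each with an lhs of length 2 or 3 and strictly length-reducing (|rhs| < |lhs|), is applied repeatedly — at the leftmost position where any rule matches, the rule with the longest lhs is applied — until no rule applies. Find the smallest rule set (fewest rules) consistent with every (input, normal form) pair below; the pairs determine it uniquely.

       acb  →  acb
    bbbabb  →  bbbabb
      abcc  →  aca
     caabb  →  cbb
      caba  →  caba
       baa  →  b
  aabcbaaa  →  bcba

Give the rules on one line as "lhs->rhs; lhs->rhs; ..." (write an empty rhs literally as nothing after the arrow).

aa->; bcc->ca

  | acb
  | bbbabb
  | abcc => aca
  | caabb => cbb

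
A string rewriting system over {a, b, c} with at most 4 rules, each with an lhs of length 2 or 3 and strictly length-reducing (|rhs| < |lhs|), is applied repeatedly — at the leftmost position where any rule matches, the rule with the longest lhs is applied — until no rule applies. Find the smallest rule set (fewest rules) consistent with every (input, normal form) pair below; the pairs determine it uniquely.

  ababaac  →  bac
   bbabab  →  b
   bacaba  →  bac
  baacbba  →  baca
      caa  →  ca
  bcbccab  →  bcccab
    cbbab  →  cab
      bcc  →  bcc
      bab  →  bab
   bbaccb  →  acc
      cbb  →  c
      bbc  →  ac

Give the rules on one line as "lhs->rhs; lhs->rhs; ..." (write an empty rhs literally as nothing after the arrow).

  | ababaac => baac => bac
  | bbabab => aabab => abab => b
  | bacaba => bac
  | baacbba => bacbba => bacba => baca

aa->a; aba->; bb->a; cb->c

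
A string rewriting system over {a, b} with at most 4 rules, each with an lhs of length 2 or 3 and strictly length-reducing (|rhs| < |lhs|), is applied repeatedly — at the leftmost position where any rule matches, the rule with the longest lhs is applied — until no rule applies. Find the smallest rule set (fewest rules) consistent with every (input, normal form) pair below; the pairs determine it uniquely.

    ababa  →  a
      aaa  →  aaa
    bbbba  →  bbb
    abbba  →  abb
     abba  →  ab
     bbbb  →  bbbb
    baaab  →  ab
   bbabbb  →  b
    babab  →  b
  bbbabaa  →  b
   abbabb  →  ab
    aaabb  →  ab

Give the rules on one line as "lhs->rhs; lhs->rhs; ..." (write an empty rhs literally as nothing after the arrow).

aab->; ba->; baa->; bab->ba

  | ababa => abaa => a
  | aaa
  | bbbba => bbb
  | abbba => abb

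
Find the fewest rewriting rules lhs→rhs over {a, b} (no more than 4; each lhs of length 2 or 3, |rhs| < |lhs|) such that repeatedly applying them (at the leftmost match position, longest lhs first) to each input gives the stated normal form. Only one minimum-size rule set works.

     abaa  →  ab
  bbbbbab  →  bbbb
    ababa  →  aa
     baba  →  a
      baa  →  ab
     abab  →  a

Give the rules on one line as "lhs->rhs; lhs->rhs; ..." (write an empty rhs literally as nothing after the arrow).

aab->ab; baa->ab; bab->

  | abaa => aab => ab
  | bbbbbab => bbbb
  | ababa => aa
  | baba => a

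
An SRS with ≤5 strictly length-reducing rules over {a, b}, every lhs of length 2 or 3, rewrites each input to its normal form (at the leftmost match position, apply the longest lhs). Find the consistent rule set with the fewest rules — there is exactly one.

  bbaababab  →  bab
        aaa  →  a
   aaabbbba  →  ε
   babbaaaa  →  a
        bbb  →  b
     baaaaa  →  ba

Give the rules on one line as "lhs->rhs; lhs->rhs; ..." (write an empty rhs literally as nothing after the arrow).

  | bbaababab => aababab => babab => bab
  | aaa => a
  | aaabbbba => abbbba => babba => bbaa => aa => ε
  | babbaaaa => bbaaaaa => aaaaa => aaa => a

aa->; aba->a; abb->ba; bb->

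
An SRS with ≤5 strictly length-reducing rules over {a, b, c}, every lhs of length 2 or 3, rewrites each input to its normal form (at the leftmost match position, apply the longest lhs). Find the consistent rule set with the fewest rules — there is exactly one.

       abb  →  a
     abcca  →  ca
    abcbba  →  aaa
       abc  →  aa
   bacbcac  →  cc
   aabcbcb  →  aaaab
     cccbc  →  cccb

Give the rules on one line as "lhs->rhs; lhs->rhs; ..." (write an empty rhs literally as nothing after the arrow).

abc->aa; ac->c; bb->; bc->b

  | abb => a
  | abcca => aaca => aca => ca
  | abcbba => aabba => aaa
  | abc => aa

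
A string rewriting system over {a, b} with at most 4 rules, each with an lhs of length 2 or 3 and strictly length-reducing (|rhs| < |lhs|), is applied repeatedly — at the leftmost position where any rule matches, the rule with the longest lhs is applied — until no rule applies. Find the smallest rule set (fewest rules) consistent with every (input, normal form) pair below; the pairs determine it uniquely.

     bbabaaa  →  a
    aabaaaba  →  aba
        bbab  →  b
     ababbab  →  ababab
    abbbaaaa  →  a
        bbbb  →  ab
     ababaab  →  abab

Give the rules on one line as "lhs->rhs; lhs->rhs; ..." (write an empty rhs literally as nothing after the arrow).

  | bbabaaa => aabaaa => baaa => a
  | aabaaaba => baaaba => aba
  | bbab => aab => b
  | ababbab => ababab

aa->; abb->ab; baa->; bb->a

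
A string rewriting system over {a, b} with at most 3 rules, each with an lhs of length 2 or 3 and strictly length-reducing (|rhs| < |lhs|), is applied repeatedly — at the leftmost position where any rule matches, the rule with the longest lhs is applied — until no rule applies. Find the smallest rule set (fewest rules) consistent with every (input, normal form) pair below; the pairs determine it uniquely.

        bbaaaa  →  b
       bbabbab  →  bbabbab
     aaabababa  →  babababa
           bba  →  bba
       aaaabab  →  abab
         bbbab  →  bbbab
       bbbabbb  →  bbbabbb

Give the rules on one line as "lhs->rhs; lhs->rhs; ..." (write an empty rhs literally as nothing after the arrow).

aa->b; baa->a

  | bbaaaa => baaa => aa => b
  | bbabbab
  | aaabababa => babababa
  | bba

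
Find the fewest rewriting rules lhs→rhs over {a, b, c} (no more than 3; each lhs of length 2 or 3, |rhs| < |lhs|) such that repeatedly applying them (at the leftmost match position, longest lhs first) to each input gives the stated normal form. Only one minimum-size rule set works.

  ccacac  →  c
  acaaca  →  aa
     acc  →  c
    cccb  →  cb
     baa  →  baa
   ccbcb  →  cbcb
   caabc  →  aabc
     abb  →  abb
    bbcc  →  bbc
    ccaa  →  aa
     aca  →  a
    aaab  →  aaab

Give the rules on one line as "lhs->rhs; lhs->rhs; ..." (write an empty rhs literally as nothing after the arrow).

ac->; caa->aa; cc->c

  | ccacac => cacac => cac => c
  | acaaca => aaca => aa
  | acc => c
  | cccb => ccb => cb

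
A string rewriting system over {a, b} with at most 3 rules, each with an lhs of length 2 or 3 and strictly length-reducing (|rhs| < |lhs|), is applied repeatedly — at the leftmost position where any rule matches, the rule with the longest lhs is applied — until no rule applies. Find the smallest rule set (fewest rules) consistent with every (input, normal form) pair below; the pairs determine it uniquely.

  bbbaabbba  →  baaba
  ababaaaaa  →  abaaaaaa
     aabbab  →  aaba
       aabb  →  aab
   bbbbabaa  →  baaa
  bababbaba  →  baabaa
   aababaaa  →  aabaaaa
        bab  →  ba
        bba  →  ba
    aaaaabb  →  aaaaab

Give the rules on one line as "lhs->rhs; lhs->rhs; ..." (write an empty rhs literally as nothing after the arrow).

bab->ba; bb->b

  | bbbaabbba => bbaabbba => baabbba => baabba => baaba
  | ababaaaaa => abaaaaaa
  | aabbab => aabab => aaba
  | aabb => aab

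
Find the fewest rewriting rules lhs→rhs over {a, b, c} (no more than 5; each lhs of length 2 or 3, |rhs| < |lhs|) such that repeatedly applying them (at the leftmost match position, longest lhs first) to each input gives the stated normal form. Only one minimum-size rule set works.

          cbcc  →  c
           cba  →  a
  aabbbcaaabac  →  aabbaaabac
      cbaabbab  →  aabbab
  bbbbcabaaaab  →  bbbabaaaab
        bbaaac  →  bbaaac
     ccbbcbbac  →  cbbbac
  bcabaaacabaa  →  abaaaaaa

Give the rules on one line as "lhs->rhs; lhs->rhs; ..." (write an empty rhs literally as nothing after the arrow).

bc->; cab->a; cba->a; cc->c

  | cbcc => cc => c
  | cba => a
  | aabbbcaaabac => aabbaaabac
  | cbaabbab => aabbab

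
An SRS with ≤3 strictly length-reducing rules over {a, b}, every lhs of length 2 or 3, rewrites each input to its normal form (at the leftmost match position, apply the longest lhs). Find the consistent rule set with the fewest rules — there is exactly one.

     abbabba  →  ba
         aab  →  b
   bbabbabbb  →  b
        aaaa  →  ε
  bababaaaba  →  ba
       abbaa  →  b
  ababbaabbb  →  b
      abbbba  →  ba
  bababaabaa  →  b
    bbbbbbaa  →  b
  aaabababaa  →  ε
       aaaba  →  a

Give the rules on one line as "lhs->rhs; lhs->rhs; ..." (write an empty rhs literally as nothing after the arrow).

aa->; ab->; bb->b

  | abbabba => babba => bba => ba
  | aab => b
  | bbabbabbb => babbabbb => bbabbb => babbb => bbb => bb => b
  | aaaa => aa => ε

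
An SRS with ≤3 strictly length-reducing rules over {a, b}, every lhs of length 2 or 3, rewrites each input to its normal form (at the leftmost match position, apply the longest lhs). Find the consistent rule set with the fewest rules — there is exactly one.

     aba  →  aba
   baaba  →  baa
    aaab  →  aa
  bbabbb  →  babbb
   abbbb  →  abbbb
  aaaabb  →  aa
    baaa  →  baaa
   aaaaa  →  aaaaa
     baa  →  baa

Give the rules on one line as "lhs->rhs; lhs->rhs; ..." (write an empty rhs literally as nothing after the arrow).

aab->a; bba->ba

  | aba
  | baaba => baa
  | aaab => aa
  | bbabbb => babbb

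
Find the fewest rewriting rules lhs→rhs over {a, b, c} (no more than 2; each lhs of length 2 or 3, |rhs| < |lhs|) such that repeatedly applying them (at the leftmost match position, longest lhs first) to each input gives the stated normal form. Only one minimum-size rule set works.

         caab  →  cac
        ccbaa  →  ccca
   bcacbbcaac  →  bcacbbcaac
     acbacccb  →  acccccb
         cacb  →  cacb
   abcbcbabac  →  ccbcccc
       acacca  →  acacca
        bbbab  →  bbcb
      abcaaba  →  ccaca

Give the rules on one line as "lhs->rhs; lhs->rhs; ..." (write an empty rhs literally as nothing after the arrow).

  | caab => cac
  | ccbaa => ccca
  | bcacbbcaac
  | acbacccb => acccccb

ab->c; ba->c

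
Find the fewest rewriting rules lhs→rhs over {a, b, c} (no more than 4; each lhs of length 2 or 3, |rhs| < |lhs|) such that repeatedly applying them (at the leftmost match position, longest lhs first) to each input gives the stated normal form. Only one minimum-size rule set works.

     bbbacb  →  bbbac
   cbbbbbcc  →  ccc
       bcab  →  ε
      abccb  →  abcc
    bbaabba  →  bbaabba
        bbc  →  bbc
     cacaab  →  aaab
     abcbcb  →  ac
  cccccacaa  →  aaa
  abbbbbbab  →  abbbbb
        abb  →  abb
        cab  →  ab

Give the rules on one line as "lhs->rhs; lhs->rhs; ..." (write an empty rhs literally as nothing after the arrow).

  | bbbacb => bbbac
  | cbbbbbcc => cbbbbcc => cbbbcc => cbbcc => cbcc => ccc
  | bcab => bab => ε
  | abccb => abcc

bab->; bcb->; ca->a; cb->c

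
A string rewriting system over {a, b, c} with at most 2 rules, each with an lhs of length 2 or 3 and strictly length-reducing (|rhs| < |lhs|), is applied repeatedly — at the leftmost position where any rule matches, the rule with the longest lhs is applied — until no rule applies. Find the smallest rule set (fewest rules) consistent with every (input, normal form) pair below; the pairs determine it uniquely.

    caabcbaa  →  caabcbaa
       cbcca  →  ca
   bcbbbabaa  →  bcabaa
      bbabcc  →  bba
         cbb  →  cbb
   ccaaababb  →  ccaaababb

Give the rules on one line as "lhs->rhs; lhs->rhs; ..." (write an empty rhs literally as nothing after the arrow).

  | caabcbaa
  | cbcca => ca
  | bcbbbabaa => bcabaa
  | bbabcc => bba

bbb->; bcc->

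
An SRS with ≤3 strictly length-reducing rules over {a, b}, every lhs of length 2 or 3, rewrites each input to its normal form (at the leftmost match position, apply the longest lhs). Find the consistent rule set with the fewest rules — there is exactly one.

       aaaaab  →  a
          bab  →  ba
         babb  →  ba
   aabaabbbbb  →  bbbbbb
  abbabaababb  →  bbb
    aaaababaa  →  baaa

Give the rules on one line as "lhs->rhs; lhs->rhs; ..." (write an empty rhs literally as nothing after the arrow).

aab->b; ab->a; bba->b

  | aaaaab => aaab => ab => a
  | bab => ba
  | babb => bab => ba
  | aabaabbbbb => baabbbbb => bbbbbb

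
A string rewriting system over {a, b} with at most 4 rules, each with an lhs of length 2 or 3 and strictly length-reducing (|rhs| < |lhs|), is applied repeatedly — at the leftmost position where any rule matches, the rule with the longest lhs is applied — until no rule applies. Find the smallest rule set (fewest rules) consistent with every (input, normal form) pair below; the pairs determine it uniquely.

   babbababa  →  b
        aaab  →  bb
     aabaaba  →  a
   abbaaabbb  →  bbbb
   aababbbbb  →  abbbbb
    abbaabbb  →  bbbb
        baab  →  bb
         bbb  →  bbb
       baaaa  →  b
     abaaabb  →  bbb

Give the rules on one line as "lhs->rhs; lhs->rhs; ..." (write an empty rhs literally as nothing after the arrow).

  | babbababa => abbababa => abababa => aababa => bbaba => baba => aba => aa => b
  | aaab => aab => bb
  | aabaaba => bbaaba => baaba => aaba => bba => ba => a
  | abbaaabbb => abaaabbb => aaaabbb => aaabbb => aabbb => bbbb

aa->b; aaa->aa; ba->a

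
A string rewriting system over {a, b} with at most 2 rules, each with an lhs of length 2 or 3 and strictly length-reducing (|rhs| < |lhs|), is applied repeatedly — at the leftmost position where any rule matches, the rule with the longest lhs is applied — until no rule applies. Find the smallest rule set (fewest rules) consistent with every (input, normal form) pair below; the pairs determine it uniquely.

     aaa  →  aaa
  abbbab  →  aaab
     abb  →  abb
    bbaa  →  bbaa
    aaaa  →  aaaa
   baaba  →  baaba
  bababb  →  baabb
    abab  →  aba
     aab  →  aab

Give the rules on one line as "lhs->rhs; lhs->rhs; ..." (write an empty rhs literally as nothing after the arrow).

bab->ba; bbb->a

  | aaa
  | abbbab => aaab
  | abb
  | bbaa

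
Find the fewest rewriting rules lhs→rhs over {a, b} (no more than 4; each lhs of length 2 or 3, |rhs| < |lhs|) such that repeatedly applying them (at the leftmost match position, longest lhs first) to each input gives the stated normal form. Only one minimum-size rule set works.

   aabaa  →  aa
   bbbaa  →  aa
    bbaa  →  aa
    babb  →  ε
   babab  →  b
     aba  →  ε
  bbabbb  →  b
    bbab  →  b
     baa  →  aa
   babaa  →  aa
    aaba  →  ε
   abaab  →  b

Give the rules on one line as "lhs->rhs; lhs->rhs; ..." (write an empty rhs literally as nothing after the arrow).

ab->b; ba->; baa->aa; bb->

  | aabaa => abaa => baa => aa
  | bbbaa => baa => aa
  | bbaa => aa
  | babb => bb => ε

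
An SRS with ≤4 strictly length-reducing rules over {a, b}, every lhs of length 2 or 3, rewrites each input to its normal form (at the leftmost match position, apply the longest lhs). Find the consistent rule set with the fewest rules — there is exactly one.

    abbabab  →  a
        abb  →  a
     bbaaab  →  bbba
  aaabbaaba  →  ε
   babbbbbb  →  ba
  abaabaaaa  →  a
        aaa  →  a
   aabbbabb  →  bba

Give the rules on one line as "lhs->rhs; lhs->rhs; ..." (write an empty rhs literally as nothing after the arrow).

aa->; aab->; ab->a; baa->bb

  | abbabab => ababab => aabab => ab => a
  | abb => ab => a
  | bbaaab => bbbab => bbba
  | aaabbaaba => abbaaba => abaaba => aaaba => aba => aa => ε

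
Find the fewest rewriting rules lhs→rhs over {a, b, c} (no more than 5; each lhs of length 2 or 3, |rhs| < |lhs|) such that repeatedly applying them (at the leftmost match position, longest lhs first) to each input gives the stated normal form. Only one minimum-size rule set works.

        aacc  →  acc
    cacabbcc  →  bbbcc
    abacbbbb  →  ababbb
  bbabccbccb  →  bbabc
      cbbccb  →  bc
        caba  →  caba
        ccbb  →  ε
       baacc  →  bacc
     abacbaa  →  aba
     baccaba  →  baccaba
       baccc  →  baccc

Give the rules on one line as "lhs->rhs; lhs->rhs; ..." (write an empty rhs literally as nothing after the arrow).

  | aacc => acc
  | cacabbcc => cbbbbcc => bbbcc
  | abacbbbb => ababbb
  | bbabccbccb => bbabccb => bbabc

aa->a; aca->bb; cb->; cbc->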